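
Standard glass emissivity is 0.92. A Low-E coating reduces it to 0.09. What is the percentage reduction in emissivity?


Percentage reduction = (1 - coated/uncoated) * 100
  Ratio = 0.09 / 0.92 = 0.0978
  Reduction = (1 - 0.0978) * 100 = 90.2%

90.2%


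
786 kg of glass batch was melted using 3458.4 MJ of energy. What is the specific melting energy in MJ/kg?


Rearrange E = m * s for s:
  s = E / m
  s = 3458.4 / 786 = 4.4 MJ/kg

4.4 MJ/kg


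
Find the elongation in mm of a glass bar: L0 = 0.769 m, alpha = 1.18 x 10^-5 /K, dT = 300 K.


Thermal expansion formula: dL = alpha * L0 * dT
  dL = (1.18 x 10^-5) * 0.769 * 300 = 0.00272226 m
Convert to mm: 0.00272226 * 1000 = 2.7223 mm

2.7223 mm


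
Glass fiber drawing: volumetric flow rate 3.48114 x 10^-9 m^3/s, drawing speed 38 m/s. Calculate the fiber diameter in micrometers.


Cross-sectional area from continuity:
  A = Q / v = 3.48114 x 10^-9 / 38 = 9.160895 x 10^-11 m^2
Diameter from circular cross-section:
  d = sqrt(4A / pi) * 10^6 (m -> um)
  d = sqrt(4 * 9.160895 x 10^-11 / pi) * 10^6 = 10.8 um

10.8 um


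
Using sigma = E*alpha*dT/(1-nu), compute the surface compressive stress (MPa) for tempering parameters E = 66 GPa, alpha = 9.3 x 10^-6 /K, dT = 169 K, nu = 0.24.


Tempering stress: sigma = E * alpha * dT / (1 - nu)
  E (MPa) = 66 * 1000 = 66000
  Numerator = 66000 * (9.3 x 10^-6) * 169 = 103.7322
  Denominator = 1 - 0.24 = 0.76
  sigma = 103.7322 / 0.76 = 136.5 MPa

136.5 MPa


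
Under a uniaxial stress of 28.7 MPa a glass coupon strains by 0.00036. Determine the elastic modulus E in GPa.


Young's modulus: E = stress / strain
  E = 28.7 MPa / 0.00036 = 79722.22 MPa
Convert to GPa: 79722.22 / 1000 = 79.72 GPa

79.72 GPa


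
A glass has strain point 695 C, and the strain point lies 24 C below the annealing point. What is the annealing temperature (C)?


T_anneal = T_strain + gap:
  T_anneal = 695 + 24 = 719 C

719 C


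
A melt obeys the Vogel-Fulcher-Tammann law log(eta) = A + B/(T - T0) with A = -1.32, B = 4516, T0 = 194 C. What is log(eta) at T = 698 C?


VFT equation: log(eta) = A + B / (T - T0)
  T - T0 = 698 - 194 = 504
  B / (T - T0) = 4516 / 504 = 8.96
  log(eta) = -1.32 + 8.96 = 7.64

7.64


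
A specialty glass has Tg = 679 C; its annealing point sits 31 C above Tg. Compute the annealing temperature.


The annealing temperature is Tg plus the offset:
  T_anneal = 679 + 31 = 710 C

710 C


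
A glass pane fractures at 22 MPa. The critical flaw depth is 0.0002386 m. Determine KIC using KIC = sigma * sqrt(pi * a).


Fracture toughness: KIC = sigma * sqrt(pi * a)
  pi * a = pi * 0.0002386 = 0.000749584
  sqrt(pi * a) = 0.027379
  KIC = 22 * 0.027379 = 0.602 MPa*sqrt(m)

0.602 MPa*sqrt(m)


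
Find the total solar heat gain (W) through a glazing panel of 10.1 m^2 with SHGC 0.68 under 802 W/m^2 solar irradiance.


Solar heat gain: Q = Area * SHGC * Irradiance
  Q = 10.1 * 0.68 * 802 = 5508.1 W

5508.1 W


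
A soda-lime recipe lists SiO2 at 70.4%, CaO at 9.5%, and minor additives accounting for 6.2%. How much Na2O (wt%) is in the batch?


Pieces sum to 100%:
  Na2O = 100 - (SiO2 + CaO + others)
  Na2O = 100 - (70.4 + 9.5 + 6.2) = 13.9%

13.9%


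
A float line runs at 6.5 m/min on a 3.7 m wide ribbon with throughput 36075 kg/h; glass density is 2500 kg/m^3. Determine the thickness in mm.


Ribbon cross-section from mass balance:
  Volume rate = throughput / density = 36075 / 2500 = 14.43 m^3/h
  thickness = volume rate / (speed * 60 * width), i.e.
  thickness = throughput / (60 * speed * width * density) * 1000
  thickness = 36075 / (60 * 6.5 * 3.7 * 2500) * 1000 = 10.0 mm

10.0 mm


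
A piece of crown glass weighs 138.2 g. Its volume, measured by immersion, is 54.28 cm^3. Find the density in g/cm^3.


Use the definition of density:
  rho = mass / volume
  rho = 138.2 / 54.28 = 2.546 g/cm^3

2.546 g/cm^3


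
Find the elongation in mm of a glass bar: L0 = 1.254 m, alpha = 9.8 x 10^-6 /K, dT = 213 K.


Thermal expansion formula: dL = alpha * L0 * dT
  dL = (9.8 x 10^-6) * 1.254 * 213 = 0.0026176 m
Convert to mm: 0.0026176 * 1000 = 2.6176 mm

2.6176 mm


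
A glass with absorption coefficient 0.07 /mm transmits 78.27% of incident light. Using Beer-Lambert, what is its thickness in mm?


Rearrange T = exp(-alpha * thickness):
  thickness = -ln(T) / alpha
  T = 78.27/100 = 0.7827
  ln(T) = -0.24501
  -ln(T) = 0.24501
  thickness = 0.24501 / 0.07 = 3.5 mm

3.5 mm


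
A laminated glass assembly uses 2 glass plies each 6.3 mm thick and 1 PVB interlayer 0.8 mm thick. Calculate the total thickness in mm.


Total thickness = glass contribution + PVB contribution
  Glass: 2 * 6.3 = 12.6 mm
  PVB: 1 * 0.8 = 0.8 mm
  Total = 12.6 + 0.8 = 13.4 mm

13.4 mm


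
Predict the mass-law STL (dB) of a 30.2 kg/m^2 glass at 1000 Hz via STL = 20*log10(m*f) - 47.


Mass law: STL = 20 * log10(m * f) - 47
  m * f = 30.2 * 1000 = 30200
  log10(30200) = 4.48001
  STL = 20 * 4.48001 - 47 = 89.6002 - 47 = 42.6 dB

42.6 dB


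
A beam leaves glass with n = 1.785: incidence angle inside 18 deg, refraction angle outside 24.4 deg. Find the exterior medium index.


Apply Snell's law: n1 * sin(theta1) = n2 * sin(theta2)
  n2 = n1 * sin(theta1) / sin(theta2)
  sin(18) = 0.309017
  sin(24.4) = 0.413104
  n2 = 1.785 * 0.309017 / 0.413104 = 1.3352

1.3352


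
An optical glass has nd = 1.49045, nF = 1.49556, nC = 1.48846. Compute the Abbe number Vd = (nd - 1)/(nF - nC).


Abbe number formula: Vd = (nd - 1) / (nF - nC)
  nd - 1 = 1.49045 - 1 = 0.49045
  nF - nC = 1.49556 - 1.48846 = 0.0071
  Vd = 0.49045 / 0.0071 = 69.08

69.08


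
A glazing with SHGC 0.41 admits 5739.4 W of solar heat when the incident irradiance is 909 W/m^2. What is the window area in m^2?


Rearrange Q = Area * SHGC * Irradiance:
  Area = Q / (SHGC * Irradiance)
  Area = 5739.4 / (0.41 * 909) = 15.4 m^2

15.4 m^2


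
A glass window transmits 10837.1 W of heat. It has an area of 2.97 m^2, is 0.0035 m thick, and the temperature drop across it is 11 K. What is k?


Fourier's law rearranged: k = Q * t / (A * dT)
  Numerator = 10837.1 * 0.0035 = 37.92985
  Denominator = 2.97 * 11 = 32.67
  k = 37.92985 / 32.67 = 1.161 W/mK

1.161 W/mK


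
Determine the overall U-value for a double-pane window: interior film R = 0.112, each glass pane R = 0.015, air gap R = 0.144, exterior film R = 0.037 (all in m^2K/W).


Total thermal resistance (series):
  R_total = R_in + R_glass + R_air + R_glass + R_out
  R_total = 0.112 + 0.015 + 0.144 + 0.015 + 0.037 = 0.323 m^2K/W
U-value = 1 / R_total = 1 / 0.323 = 3.096 W/m^2K

3.096 W/m^2K


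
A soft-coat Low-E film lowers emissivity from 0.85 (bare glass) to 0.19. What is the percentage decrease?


Percentage reduction = (1 - coated/uncoated) * 100
  Ratio = 0.19 / 0.85 = 0.2235
  Reduction = (1 - 0.2235) * 100 = 77.6%

77.6%


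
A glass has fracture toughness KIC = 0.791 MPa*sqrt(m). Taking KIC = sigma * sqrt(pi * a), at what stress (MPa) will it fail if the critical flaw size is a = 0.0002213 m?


Rearrange KIC = sigma * sqrt(pi * a):
  sigma = KIC / sqrt(pi * a)
  sqrt(pi * 0.0002213) = 0.026367
  sigma = 0.791 / 0.026367 = 30.0 MPa

30.0 MPa


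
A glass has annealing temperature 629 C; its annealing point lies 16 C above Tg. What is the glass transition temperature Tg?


Rearrange T_anneal = Tg + offset for Tg:
  Tg = T_anneal - offset = 629 - 16 = 613 C

613 C


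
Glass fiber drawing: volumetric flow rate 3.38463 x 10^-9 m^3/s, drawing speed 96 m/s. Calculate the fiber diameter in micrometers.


Cross-sectional area from continuity:
  A = Q / v = 3.38463 x 10^-9 / 96 = 3.525656 x 10^-11 m^2
Diameter from circular cross-section:
  d = sqrt(4A / pi) * 10^6 (m -> um)
  d = sqrt(4 * 3.525656 x 10^-11 / pi) * 10^6 = 6.7 um

6.7 um


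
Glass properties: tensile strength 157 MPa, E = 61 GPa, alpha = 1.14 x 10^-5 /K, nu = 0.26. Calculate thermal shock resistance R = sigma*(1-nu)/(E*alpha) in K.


Thermal shock resistance: R = sigma * (1 - nu) / (E * alpha)
  Numerator = 157 * (1 - 0.26) = 116.18
  Denominator = 61 * 1000 * (1.14 x 10^-5) = 0.6954
  R = 116.18 / 0.6954 = 167.1 K

167.1 K


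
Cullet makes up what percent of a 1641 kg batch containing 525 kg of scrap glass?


Cullet ratio = (cullet mass / total batch mass) * 100
  Ratio = 525 / 1641 * 100 = 31.99%

31.99%


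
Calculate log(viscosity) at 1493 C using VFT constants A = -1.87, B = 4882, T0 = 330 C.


VFT equation: log(eta) = A + B / (T - T0)
  T - T0 = 1493 - 330 = 1163
  B / (T - T0) = 4882 / 1163 = 4.198
  log(eta) = -1.87 + 4.198 = 2.328

2.328


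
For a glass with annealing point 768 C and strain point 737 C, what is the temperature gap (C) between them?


Gap = T_anneal - T_strain:
  gap = 768 - 737 = 31 C

31 C


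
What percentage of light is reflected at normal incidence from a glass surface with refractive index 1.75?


Fresnel reflectance at normal incidence:
  R = ((n - 1)/(n + 1))^2
  (n - 1)/(n + 1) = (1.75 - 1)/(1.75 + 1) = 0.272727
  R = 0.272727^2 = 0.07438
  R(%) = 0.07438 * 100 = 7.438%

7.438%


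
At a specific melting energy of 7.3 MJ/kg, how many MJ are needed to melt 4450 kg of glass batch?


Total energy = mass * specific energy
  E = 4450 * 7.3 = 32485 MJ

32485 MJ


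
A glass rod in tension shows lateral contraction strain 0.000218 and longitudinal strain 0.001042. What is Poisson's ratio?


Poisson's ratio: nu = lateral strain / axial strain
  nu = 0.000218 / 0.001042 = 0.2092

0.2092


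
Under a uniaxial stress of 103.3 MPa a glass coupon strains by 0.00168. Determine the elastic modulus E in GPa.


Young's modulus: E = stress / strain
  E = 103.3 MPa / 0.00168 = 61488.1 MPa
Convert to GPa: 61488.1 / 1000 = 61.49 GPa

61.49 GPa


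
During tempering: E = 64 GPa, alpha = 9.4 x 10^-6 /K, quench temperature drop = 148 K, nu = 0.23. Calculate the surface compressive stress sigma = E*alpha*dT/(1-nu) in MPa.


Tempering stress: sigma = E * alpha * dT / (1 - nu)
  E (MPa) = 64 * 1000 = 64000
  Numerator = 64000 * (9.4 x 10^-6) * 148 = 89.0368
  Denominator = 1 - 0.23 = 0.77
  sigma = 89.0368 / 0.77 = 115.6 MPa

115.6 MPa


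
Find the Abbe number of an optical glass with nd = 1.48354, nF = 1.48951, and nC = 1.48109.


Abbe number formula: Vd = (nd - 1) / (nF - nC)
  nd - 1 = 1.48354 - 1 = 0.48354
  nF - nC = 1.48951 - 1.48109 = 0.00842
  Vd = 0.48354 / 0.00842 = 57.43

57.43


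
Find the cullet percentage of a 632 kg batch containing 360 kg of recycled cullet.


Cullet ratio = (cullet mass / total batch mass) * 100
  Ratio = 360 / 632 * 100 = 56.96%

56.96%


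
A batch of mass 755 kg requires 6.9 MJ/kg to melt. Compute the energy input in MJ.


Total energy = mass * specific energy
  E = 755 * 6.9 = 5209.5 MJ

5209.5 MJ


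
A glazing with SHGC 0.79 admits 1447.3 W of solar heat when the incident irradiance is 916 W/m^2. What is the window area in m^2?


Rearrange Q = Area * SHGC * Irradiance:
  Area = Q / (SHGC * Irradiance)
  Area = 1447.3 / (0.79 * 916) = 2.0 m^2

2.0 m^2


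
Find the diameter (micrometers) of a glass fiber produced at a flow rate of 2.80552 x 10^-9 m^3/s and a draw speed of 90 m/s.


Cross-sectional area from continuity:
  A = Q / v = 2.80552 x 10^-9 / 90 = 3.117244 x 10^-11 m^2
Diameter from circular cross-section:
  d = sqrt(4A / pi) * 10^6 (m -> um)
  d = sqrt(4 * 3.117244 x 10^-11 / pi) * 10^6 = 6.3 um

6.3 um


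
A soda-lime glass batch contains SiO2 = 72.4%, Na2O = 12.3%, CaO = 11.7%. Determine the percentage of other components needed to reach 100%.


Sum the three major oxides:
  SiO2 + Na2O + CaO = 72.4 + 12.3 + 11.7 = 96.4%
Subtract from 100%:
  Others = 100 - 96.4 = 3.6%

3.6%


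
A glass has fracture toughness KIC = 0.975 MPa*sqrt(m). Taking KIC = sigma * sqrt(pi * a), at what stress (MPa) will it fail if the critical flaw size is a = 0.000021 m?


Rearrange KIC = sigma * sqrt(pi * a):
  sigma = KIC / sqrt(pi * a)
  sqrt(pi * 0.000021) = 0.008122
  sigma = 0.975 / 0.008122 = 120.04 MPa

120.04 MPa


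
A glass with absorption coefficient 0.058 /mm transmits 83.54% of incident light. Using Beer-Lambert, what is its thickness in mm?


Rearrange T = exp(-alpha * thickness):
  thickness = -ln(T) / alpha
  T = 83.54/100 = 0.8354
  ln(T) = -0.17984
  -ln(T) = 0.17984
  thickness = 0.17984 / 0.058 = 3.1 mm

3.1 mm


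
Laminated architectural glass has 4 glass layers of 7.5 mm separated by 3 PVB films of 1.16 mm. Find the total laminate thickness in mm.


Total thickness = glass contribution + PVB contribution
  Glass: 4 * 7.5 = 30.0 mm
  PVB: 3 * 1.16 = 3.48 mm
  Total = 30.0 + 3.48 = 33.48 mm

33.48 mm


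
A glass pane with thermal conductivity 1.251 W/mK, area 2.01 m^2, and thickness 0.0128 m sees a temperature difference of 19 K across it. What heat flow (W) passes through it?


Fourier's law: Q = k * A * dT / t
  Q = 1.251 * 2.01 * 19 / 0.0128
  Q = 47.77569 / 0.0128 = 3732.5 W

3732.5 W


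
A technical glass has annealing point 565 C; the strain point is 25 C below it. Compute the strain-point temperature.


Strain point = annealing point - difference:
  T_strain = 565 - 25 = 540 C

540 C


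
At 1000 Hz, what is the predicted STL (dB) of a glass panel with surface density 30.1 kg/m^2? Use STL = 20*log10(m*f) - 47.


Mass law: STL = 20 * log10(m * f) - 47
  m * f = 30.1 * 1000 = 30100
  log10(30100) = 4.47857
  STL = 20 * 4.47857 - 47 = 89.5714 - 47 = 42.6 dB

42.6 dB


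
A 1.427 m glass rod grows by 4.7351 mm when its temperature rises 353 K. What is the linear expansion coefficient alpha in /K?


Rearrange dL = alpha * L0 * dT for alpha:
  alpha = dL / (L0 * dT)
  alpha = (4.7351 / 1000) / (1.427 * 353) = 0.0000094 /K = 9.4 x 10^-6 /K

9.4 x 10^-6 /K


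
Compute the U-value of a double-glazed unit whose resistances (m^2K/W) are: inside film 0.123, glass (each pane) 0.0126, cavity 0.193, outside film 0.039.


Total thermal resistance (series):
  R_total = R_in + R_glass + R_air + R_glass + R_out
  R_total = 0.123 + 0.0126 + 0.193 + 0.0126 + 0.039 = 0.3802 m^2K/W
U-value = 1 / R_total = 1 / 0.3802 = 2.63 W/m^2K

2.63 W/m^2K


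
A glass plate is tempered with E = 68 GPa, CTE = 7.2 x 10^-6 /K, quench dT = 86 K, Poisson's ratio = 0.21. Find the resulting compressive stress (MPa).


Tempering stress: sigma = E * alpha * dT / (1 - nu)
  E (MPa) = 68 * 1000 = 68000
  Numerator = 68000 * (7.2 x 10^-6) * 86 = 42.1056
  Denominator = 1 - 0.21 = 0.79
  sigma = 42.1056 / 0.79 = 53.3 MPa

53.3 MPa


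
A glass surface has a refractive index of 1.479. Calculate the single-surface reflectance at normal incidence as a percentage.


Fresnel reflectance at normal incidence:
  R = ((n - 1)/(n + 1))^2
  (n - 1)/(n + 1) = (1.479 - 1)/(1.479 + 1) = 0.193223
  R = 0.193223^2 = 0.0373351
  R(%) = 0.0373351 * 100 = 3.734%

3.734%


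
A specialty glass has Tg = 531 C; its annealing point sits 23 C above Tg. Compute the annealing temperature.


The annealing temperature is Tg plus the offset:
  T_anneal = 531 + 23 = 554 C

554 C


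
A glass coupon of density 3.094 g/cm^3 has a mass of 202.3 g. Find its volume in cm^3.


Rearrange rho = m / V:
  V = m / rho
  V = 202.3 / 3.094 = 65.385 cm^3

65.385 cm^3


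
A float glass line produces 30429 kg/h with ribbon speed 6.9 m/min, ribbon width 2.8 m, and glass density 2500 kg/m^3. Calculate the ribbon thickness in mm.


Ribbon cross-section from mass balance:
  Volume rate = throughput / density = 30429 / 2500 = 12.1716 m^3/h
  thickness = volume rate / (speed * 60 * width), i.e.
  thickness = throughput / (60 * speed * width * density) * 1000
  thickness = 30429 / (60 * 6.9 * 2.8 * 2500) * 1000 = 10.5 mm

10.5 mm


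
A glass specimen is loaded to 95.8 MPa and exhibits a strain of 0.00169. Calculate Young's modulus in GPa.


Young's modulus: E = stress / strain
  E = 95.8 MPa / 0.00169 = 56686.39 MPa
Convert to GPa: 56686.39 / 1000 = 56.69 GPa

56.69 GPa


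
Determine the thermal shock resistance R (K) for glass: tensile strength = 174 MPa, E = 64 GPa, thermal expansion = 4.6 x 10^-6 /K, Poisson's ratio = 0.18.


Thermal shock resistance: R = sigma * (1 - nu) / (E * alpha)
  Numerator = 174 * (1 - 0.18) = 142.68
  Denominator = 64 * 1000 * (4.6 x 10^-6) = 0.2944
  R = 142.68 / 0.2944 = 484.6 K

484.6 K


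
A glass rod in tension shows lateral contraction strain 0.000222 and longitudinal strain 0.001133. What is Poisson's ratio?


Poisson's ratio: nu = lateral strain / axial strain
  nu = 0.000222 / 0.001133 = 0.1959

0.1959


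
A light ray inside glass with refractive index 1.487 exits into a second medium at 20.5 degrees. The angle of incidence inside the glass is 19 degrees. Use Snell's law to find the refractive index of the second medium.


Apply Snell's law: n1 * sin(theta1) = n2 * sin(theta2)
  n2 = n1 * sin(theta1) / sin(theta2)
  sin(19) = 0.325568
  sin(20.5) = 0.350207
  n2 = 1.487 * 0.325568 / 0.350207 = 1.3824

1.3824


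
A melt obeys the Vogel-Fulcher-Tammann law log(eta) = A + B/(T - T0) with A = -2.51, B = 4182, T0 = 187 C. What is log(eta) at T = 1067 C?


VFT equation: log(eta) = A + B / (T - T0)
  T - T0 = 1067 - 187 = 880
  B / (T - T0) = 4182 / 880 = 4.752
  log(eta) = -2.51 + 4.752 = 2.242

2.242


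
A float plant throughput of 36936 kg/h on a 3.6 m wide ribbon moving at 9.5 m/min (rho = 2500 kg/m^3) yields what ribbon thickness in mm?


Ribbon cross-section from mass balance:
  Volume rate = throughput / density = 36936 / 2500 = 14.7744 m^3/h
  thickness = volume rate / (speed * 60 * width), i.e.
  thickness = throughput / (60 * speed * width * density) * 1000
  thickness = 36936 / (60 * 9.5 * 3.6 * 2500) * 1000 = 7.2 mm

7.2 mm


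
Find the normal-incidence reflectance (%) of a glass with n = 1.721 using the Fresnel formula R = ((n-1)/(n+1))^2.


Fresnel reflectance at normal incidence:
  R = ((n - 1)/(n + 1))^2
  (n - 1)/(n + 1) = (1.721 - 1)/(1.721 + 1) = 0.264976
  R = 0.264976^2 = 0.0702123
  R(%) = 0.0702123 * 100 = 7.021%

7.021%


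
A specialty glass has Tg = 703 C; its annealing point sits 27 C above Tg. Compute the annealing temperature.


The annealing temperature is Tg plus the offset:
  T_anneal = 703 + 27 = 730 C

730 C


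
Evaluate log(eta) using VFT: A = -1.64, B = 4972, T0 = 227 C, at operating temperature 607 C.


VFT equation: log(eta) = A + B / (T - T0)
  T - T0 = 607 - 227 = 380
  B / (T - T0) = 4972 / 380 = 13.084
  log(eta) = -1.64 + 13.084 = 11.444

11.444


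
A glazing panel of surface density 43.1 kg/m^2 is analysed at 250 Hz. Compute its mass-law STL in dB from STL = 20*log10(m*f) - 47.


Mass law: STL = 20 * log10(m * f) - 47
  m * f = 43.1 * 250 = 10775
  log10(10775) = 4.03242
  STL = 20 * 4.03242 - 47 = 80.6484 - 47 = 33.6 dB

33.6 dB


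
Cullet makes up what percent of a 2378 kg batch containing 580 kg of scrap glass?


Cullet ratio = (cullet mass / total batch mass) * 100
  Ratio = 580 / 2378 * 100 = 24.39%

24.39%


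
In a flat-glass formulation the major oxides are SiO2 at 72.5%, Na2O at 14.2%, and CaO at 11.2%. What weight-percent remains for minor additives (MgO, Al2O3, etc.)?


Sum the three major oxides:
  SiO2 + Na2O + CaO = 72.5 + 14.2 + 11.2 = 97.9%
Subtract from 100%:
  Others = 100 - 97.9 = 2.1%

2.1%


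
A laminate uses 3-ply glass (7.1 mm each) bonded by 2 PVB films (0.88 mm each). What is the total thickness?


Total thickness = glass contribution + PVB contribution
  Glass: 3 * 7.1 = 21.3 mm
  PVB: 2 * 0.88 = 1.76 mm
  Total = 21.3 + 1.76 = 23.06 mm

23.06 mm


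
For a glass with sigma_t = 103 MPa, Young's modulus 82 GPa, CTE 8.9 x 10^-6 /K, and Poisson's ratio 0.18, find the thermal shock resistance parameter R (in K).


Thermal shock resistance: R = sigma * (1 - nu) / (E * alpha)
  Numerator = 103 * (1 - 0.18) = 84.46
  Denominator = 82 * 1000 * (8.9 x 10^-6) = 0.7298
  R = 84.46 / 0.7298 = 115.7 K

115.7 K


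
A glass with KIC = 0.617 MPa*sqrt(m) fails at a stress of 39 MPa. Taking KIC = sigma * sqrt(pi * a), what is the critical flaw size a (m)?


Rearrange KIC = sigma * sqrt(pi * a):
  sqrt(pi * a) = KIC / sigma
  sqrt(pi * a) = 0.617 / 39 = 0.015821
  a = (KIC / sigma)^2 / pi
  a = 0.015821^2 / pi = 0.0000797 m

0.0000797 m


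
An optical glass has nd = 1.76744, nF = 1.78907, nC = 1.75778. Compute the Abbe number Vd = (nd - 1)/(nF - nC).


Abbe number formula: Vd = (nd - 1) / (nF - nC)
  nd - 1 = 1.76744 - 1 = 0.76744
  nF - nC = 1.78907 - 1.75778 = 0.03129
  Vd = 0.76744 / 0.03129 = 24.53

24.53


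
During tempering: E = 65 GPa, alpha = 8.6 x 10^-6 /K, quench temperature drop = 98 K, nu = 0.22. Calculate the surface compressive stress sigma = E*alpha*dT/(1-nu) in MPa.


Tempering stress: sigma = E * alpha * dT / (1 - nu)
  E (MPa) = 65 * 1000 = 65000
  Numerator = 65000 * (8.6 x 10^-6) * 98 = 54.782
  Denominator = 1 - 0.22 = 0.78
  sigma = 54.782 / 0.78 = 70.2 MPa

70.2 MPa


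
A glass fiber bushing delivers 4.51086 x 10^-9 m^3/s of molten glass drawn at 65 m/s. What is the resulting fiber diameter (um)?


Cross-sectional area from continuity:
  A = Q / v = 4.51086 x 10^-9 / 65 = 6.939785 x 10^-11 m^2
Diameter from circular cross-section:
  d = sqrt(4A / pi) * 10^6 (m -> um)
  d = sqrt(4 * 6.939785 x 10^-11 / pi) * 10^6 = 9.4 um

9.4 um


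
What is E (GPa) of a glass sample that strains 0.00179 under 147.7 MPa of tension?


Young's modulus: E = stress / strain
  E = 147.7 MPa / 0.00179 = 82513.97 MPa
Convert to GPa: 82513.97 / 1000 = 82.51 GPa

82.51 GPa


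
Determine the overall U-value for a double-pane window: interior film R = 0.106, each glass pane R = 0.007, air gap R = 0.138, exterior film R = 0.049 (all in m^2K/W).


Total thermal resistance (series):
  R_total = R_in + R_glass + R_air + R_glass + R_out
  R_total = 0.106 + 0.007 + 0.138 + 0.007 + 0.049 = 0.307 m^2K/W
U-value = 1 / R_total = 1 / 0.307 = 3.257 W/m^2K

3.257 W/m^2K


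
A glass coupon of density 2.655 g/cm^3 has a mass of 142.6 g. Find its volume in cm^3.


Rearrange rho = m / V:
  V = m / rho
  V = 142.6 / 2.655 = 53.71 cm^3

53.71 cm^3


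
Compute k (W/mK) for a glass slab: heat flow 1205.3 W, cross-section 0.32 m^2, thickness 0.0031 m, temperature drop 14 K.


Fourier's law rearranged: k = Q * t / (A * dT)
  Numerator = 1205.3 * 0.0031 = 3.73643
  Denominator = 0.32 * 14 = 4.48
  k = 3.73643 / 4.48 = 0.834 W/mK

0.834 W/mK


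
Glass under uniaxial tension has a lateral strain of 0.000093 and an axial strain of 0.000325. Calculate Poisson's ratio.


Poisson's ratio: nu = lateral strain / axial strain
  nu = 0.000093 / 0.000325 = 0.2862

0.2862


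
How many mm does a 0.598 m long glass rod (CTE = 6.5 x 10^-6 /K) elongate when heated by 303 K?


Thermal expansion formula: dL = alpha * L0 * dT
  dL = (6.5 x 10^-6) * 0.598 * 303 = 0.00117776 m
Convert to mm: 0.00117776 * 1000 = 1.1778 mm

1.1778 mm


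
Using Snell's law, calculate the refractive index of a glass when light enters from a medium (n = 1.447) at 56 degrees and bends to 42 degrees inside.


Apply Snell's law: n1 * sin(theta1) = n2 * sin(theta2)
  n2 = n1 * sin(theta1) / sin(theta2)
  sin(56) = 0.829038
  sin(42) = 0.669131
  n2 = 1.447 * 0.829038 / 0.669131 = 1.7928

1.7928


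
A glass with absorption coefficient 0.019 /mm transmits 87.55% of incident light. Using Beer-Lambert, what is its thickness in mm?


Rearrange T = exp(-alpha * thickness):
  thickness = -ln(T) / alpha
  T = 87.55/100 = 0.8755
  ln(T) = -0.13296
  -ln(T) = 0.13296
  thickness = 0.13296 / 0.019 = 7.0 mm

7.0 mm


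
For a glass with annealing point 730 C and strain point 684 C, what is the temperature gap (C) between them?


Gap = T_anneal - T_strain:
  gap = 730 - 684 = 46 C

46 C


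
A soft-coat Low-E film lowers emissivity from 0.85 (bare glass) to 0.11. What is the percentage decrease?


Percentage reduction = (1 - coated/uncoated) * 100
  Ratio = 0.11 / 0.85 = 0.1294
  Reduction = (1 - 0.1294) * 100 = 87.1%

87.1%


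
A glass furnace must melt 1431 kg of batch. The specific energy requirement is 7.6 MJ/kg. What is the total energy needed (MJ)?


Total energy = mass * specific energy
  E = 1431 * 7.6 = 10875.6 MJ

10875.6 MJ


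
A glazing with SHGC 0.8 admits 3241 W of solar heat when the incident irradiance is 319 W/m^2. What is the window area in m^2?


Rearrange Q = Area * SHGC * Irradiance:
  Area = Q / (SHGC * Irradiance)
  Area = 3241 / (0.8 * 319) = 12.7 m^2

12.7 m^2


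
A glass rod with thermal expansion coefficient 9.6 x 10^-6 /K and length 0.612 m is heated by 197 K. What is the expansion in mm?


Thermal expansion formula: dL = alpha * L0 * dT
  dL = (9.6 x 10^-6) * 0.612 * 197 = 0.00115741 m
Convert to mm: 0.00115741 * 1000 = 1.1574 mm

1.1574 mm


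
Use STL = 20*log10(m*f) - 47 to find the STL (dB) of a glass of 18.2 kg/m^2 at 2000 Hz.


Mass law: STL = 20 * log10(m * f) - 47
  m * f = 18.2 * 2000 = 36400
  log10(36400) = 4.5611
  STL = 20 * 4.5611 - 47 = 91.222 - 47 = 44.2 dB

44.2 dB


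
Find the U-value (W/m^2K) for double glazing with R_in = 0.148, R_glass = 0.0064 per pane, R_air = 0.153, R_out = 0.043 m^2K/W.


Total thermal resistance (series):
  R_total = R_in + R_glass + R_air + R_glass + R_out
  R_total = 0.148 + 0.0064 + 0.153 + 0.0064 + 0.043 = 0.3568 m^2K/W
U-value = 1 / R_total = 1 / 0.3568 = 2.803 W/m^2K

2.803 W/m^2K


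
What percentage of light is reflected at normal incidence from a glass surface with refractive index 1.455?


Fresnel reflectance at normal incidence:
  R = ((n - 1)/(n + 1))^2
  (n - 1)/(n + 1) = (1.455 - 1)/(1.455 + 1) = 0.185336
  R = 0.185336^2 = 0.0343494
  R(%) = 0.0343494 * 100 = 3.435%

3.435%


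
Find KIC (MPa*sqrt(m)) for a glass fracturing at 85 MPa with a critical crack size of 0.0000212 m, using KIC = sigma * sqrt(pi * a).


Fracture toughness: KIC = sigma * sqrt(pi * a)
  pi * a = pi * 0.0000212 = 0.000066602
  sqrt(pi * a) = 0.008161
  KIC = 85 * 0.008161 = 0.694 MPa*sqrt(m)

0.694 MPa*sqrt(m)


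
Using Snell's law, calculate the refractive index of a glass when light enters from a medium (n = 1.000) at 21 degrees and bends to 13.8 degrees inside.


Apply Snell's law: n1 * sin(theta1) = n2 * sin(theta2)
  n2 = n1 * sin(theta1) / sin(theta2)
  sin(21) = 0.358368
  sin(13.8) = 0.238533
  n2 = 1.000 * 0.358368 / 0.238533 = 1.5024

1.5024


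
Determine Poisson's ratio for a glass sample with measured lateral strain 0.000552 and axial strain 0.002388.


Poisson's ratio: nu = lateral strain / axial strain
  nu = 0.000552 / 0.002388 = 0.2312

0.2312


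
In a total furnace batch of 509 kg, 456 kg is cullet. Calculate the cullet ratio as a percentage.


Cullet ratio = (cullet mass / total batch mass) * 100
  Ratio = 456 / 509 * 100 = 89.59%

89.59%


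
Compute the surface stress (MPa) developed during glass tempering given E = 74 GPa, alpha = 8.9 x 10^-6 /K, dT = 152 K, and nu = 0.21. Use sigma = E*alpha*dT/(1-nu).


Tempering stress: sigma = E * alpha * dT / (1 - nu)
  E (MPa) = 74 * 1000 = 74000
  Numerator = 74000 * (8.9 x 10^-6) * 152 = 100.1072
  Denominator = 1 - 0.21 = 0.79
  sigma = 100.1072 / 0.79 = 126.7 MPa

126.7 MPa


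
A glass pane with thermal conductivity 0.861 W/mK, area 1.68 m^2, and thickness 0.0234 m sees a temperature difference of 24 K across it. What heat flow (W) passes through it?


Fourier's law: Q = k * A * dT / t
  Q = 0.861 * 1.68 * 24 / 0.0234
  Q = 34.71552 / 0.0234 = 1483.6 W

1483.6 W


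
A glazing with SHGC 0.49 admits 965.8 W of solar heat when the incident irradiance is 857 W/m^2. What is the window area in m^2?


Rearrange Q = Area * SHGC * Irradiance:
  Area = Q / (SHGC * Irradiance)
  Area = 965.8 / (0.49 * 857) = 2.3 m^2

2.3 m^2


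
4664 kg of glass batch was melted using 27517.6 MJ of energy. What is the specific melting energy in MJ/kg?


Rearrange E = m * s for s:
  s = E / m
  s = 27517.6 / 4664 = 5.9 MJ/kg

5.9 MJ/kg


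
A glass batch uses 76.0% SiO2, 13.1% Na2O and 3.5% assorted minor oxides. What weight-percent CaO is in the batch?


Pieces sum to 100%:
  CaO = 100 - (SiO2 + Na2O + others)
  CaO = 100 - (76.0 + 13.1 + 3.5) = 7.4%

7.4%


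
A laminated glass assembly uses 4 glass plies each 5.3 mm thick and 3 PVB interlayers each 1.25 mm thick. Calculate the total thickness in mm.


Total thickness = glass contribution + PVB contribution
  Glass: 4 * 5.3 = 21.2 mm
  PVB: 3 * 1.25 = 3.75 mm
  Total = 21.2 + 3.75 = 24.95 mm

24.95 mm


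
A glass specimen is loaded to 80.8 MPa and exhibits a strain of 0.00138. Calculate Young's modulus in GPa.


Young's modulus: E = stress / strain
  E = 80.8 MPa / 0.00138 = 58550.72 MPa
Convert to GPa: 58550.72 / 1000 = 58.55 GPa

58.55 GPa


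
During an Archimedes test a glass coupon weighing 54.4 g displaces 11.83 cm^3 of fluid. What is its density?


Use the definition of density:
  rho = mass / volume
  rho = 54.4 / 11.83 = 4.598 g/cm^3

4.598 g/cm^3


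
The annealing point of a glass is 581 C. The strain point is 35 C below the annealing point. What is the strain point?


Strain point = annealing point - difference:
  T_strain = 581 - 35 = 546 C

546 C


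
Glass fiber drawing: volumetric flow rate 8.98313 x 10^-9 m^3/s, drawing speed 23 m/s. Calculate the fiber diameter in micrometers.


Cross-sectional area from continuity:
  A = Q / v = 8.98313 x 10^-9 / 23 = 3.905709 x 10^-10 m^2
Diameter from circular cross-section:
  d = sqrt(4A / pi) * 10^6 (m -> um)
  d = sqrt(4 * 3.905709 x 10^-10 / pi) * 10^6 = 22.3 um

22.3 um


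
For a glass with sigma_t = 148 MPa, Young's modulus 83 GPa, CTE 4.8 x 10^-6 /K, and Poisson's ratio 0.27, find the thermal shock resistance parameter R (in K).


Thermal shock resistance: R = sigma * (1 - nu) / (E * alpha)
  Numerator = 148 * (1 - 0.27) = 108.04
  Denominator = 83 * 1000 * (4.8 x 10^-6) = 0.3984
  R = 108.04 / 0.3984 = 271.2 K

271.2 K


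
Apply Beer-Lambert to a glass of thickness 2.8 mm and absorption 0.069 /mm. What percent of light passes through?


Beer-Lambert law: T = exp(-alpha * thickness)
  exponent = -0.069 * 2.8 = -0.1932
  T = exp(-0.1932) = 0.8243
  Percentage = 0.8243 * 100 = 82.43%

82.43%


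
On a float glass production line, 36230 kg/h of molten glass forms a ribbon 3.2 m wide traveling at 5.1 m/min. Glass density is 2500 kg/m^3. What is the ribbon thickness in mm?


Ribbon cross-section from mass balance:
  Volume rate = throughput / density = 36230 / 2500 = 14.492 m^3/h
  thickness = volume rate / (speed * 60 * width), i.e.
  thickness = throughput / (60 * speed * width * density) * 1000
  thickness = 36230 / (60 * 5.1 * 3.2 * 2500) * 1000 = 14.8 mm

14.8 mm


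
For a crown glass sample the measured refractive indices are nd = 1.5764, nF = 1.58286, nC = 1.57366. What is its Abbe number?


Abbe number formula: Vd = (nd - 1) / (nF - nC)
  nd - 1 = 1.5764 - 1 = 0.5764
  nF - nC = 1.58286 - 1.57366 = 0.0092
  Vd = 0.5764 / 0.0092 = 62.65

62.65


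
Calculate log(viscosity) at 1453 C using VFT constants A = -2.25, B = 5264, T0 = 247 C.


VFT equation: log(eta) = A + B / (T - T0)
  T - T0 = 1453 - 247 = 1206
  B / (T - T0) = 5264 / 1206 = 4.365
  log(eta) = -2.25 + 4.365 = 2.115

2.115


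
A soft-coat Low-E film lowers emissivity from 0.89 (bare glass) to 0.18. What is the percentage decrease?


Percentage reduction = (1 - coated/uncoated) * 100
  Ratio = 0.18 / 0.89 = 0.2022
  Reduction = (1 - 0.2022) * 100 = 79.8%

79.8%


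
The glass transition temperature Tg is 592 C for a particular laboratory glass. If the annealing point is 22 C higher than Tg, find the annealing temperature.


The annealing temperature is Tg plus the offset:
  T_anneal = 592 + 22 = 614 C

614 C


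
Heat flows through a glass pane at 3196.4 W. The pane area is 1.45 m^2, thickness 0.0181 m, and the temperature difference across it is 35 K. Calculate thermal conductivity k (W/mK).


Fourier's law rearranged: k = Q * t / (A * dT)
  Numerator = 3196.4 * 0.0181 = 57.85484
  Denominator = 1.45 * 35 = 50.75
  k = 57.85484 / 50.75 = 1.14 W/mK

1.14 W/mK


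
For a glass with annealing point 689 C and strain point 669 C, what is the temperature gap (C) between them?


Gap = T_anneal - T_strain:
  gap = 689 - 669 = 20 C

20 C


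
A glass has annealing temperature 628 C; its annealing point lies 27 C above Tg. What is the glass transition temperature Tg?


Rearrange T_anneal = Tg + offset for Tg:
  Tg = T_anneal - offset = 628 - 27 = 601 C

601 C


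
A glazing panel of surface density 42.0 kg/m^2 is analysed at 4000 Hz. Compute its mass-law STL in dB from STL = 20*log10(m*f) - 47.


Mass law: STL = 20 * log10(m * f) - 47
  m * f = 42.0 * 4000 = 168000
  log10(168000) = 5.22531
  STL = 20 * 5.22531 - 47 = 104.5062 - 47 = 57.5 dB

57.5 dB


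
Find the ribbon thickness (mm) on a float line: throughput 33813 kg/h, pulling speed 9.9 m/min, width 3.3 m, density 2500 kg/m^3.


Ribbon cross-section from mass balance:
  Volume rate = throughput / density = 33813 / 2500 = 13.5252 m^3/h
  thickness = volume rate / (speed * 60 * width), i.e.
  thickness = throughput / (60 * speed * width * density) * 1000
  thickness = 33813 / (60 * 9.9 * 3.3 * 2500) * 1000 = 6.9 mm

6.9 mm


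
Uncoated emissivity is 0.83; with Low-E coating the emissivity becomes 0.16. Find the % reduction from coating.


Percentage reduction = (1 - coated/uncoated) * 100
  Ratio = 0.16 / 0.83 = 0.1928
  Reduction = (1 - 0.1928) * 100 = 80.7%

80.7%


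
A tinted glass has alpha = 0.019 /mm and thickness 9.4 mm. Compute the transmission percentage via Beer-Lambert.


Beer-Lambert law: T = exp(-alpha * thickness)
  exponent = -0.019 * 9.4 = -0.1786
  T = exp(-0.1786) = 0.8364
  Percentage = 0.8364 * 100 = 83.64%

83.64%


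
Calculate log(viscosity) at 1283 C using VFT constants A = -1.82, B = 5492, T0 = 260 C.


VFT equation: log(eta) = A + B / (T - T0)
  T - T0 = 1283 - 260 = 1023
  B / (T - T0) = 5492 / 1023 = 5.369
  log(eta) = -1.82 + 5.369 = 3.549

3.549


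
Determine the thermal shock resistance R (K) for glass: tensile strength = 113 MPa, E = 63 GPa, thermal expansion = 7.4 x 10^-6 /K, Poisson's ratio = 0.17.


Thermal shock resistance: R = sigma * (1 - nu) / (E * alpha)
  Numerator = 113 * (1 - 0.17) = 93.79
  Denominator = 63 * 1000 * (7.4 x 10^-6) = 0.4662
  R = 93.79 / 0.4662 = 201.2 K

201.2 K


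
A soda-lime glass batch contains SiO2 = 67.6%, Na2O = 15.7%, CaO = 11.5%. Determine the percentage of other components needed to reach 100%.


Sum the three major oxides:
  SiO2 + Na2O + CaO = 67.6 + 15.7 + 11.5 = 94.8%
Subtract from 100%:
  Others = 100 - 94.8 = 5.2%

5.2%


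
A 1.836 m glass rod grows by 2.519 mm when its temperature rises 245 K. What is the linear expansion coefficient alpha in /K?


Rearrange dL = alpha * L0 * dT for alpha:
  alpha = dL / (L0 * dT)
  alpha = (2.519 / 1000) / (1.836 * 245) = 0.0000056 /K = 5.6 x 10^-6 /K

5.6 x 10^-6 /K


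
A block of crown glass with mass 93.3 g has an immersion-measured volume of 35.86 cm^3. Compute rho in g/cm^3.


Use the definition of density:
  rho = mass / volume
  rho = 93.3 / 35.86 = 2.602 g/cm^3

2.602 g/cm^3


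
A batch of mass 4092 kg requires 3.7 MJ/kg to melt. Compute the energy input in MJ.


Total energy = mass * specific energy
  E = 4092 * 3.7 = 15140.4 MJ

15140.4 MJ


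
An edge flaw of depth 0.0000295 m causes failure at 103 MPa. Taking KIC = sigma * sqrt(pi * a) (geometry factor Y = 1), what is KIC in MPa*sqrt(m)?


Fracture toughness: KIC = sigma * sqrt(pi * a)
  pi * a = pi * 0.0000295 = 0.000092677
  sqrt(pi * a) = 0.009627
  KIC = 103 * 0.009627 = 0.992 MPa*sqrt(m)

0.992 MPa*sqrt(m)


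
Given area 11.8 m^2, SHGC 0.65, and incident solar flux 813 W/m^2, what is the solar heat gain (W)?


Solar heat gain: Q = Area * SHGC * Irradiance
  Q = 11.8 * 0.65 * 813 = 6235.7 W

6235.7 W


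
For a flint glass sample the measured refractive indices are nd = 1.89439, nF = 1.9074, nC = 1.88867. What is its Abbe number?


Abbe number formula: Vd = (nd - 1) / (nF - nC)
  nd - 1 = 1.89439 - 1 = 0.89439
  nF - nC = 1.9074 - 1.88867 = 0.01873
  Vd = 0.89439 / 0.01873 = 47.75

47.75


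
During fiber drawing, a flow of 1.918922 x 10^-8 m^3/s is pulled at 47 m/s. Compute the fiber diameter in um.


Cross-sectional area from continuity:
  A = Q / v = 1.918922 x 10^-8 / 47 = 4.082813 x 10^-10 m^2
Diameter from circular cross-section:
  d = sqrt(4A / pi) * 10^6 (m -> um)
  d = sqrt(4 * 4.082813 x 10^-10 / pi) * 10^6 = 22.8 um

22.8 um


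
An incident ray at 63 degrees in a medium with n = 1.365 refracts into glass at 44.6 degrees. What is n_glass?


Apply Snell's law: n1 * sin(theta1) = n2 * sin(theta2)
  n2 = n1 * sin(theta1) / sin(theta2)
  sin(63) = 0.891007
  sin(44.6) = 0.702153
  n2 = 1.365 * 0.891007 / 0.702153 = 1.7321

1.7321


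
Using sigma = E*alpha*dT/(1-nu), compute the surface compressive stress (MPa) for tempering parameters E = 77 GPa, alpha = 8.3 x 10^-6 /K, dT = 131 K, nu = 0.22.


Tempering stress: sigma = E * alpha * dT / (1 - nu)
  E (MPa) = 77 * 1000 = 77000
  Numerator = 77000 * (8.3 x 10^-6) * 131 = 83.7221
  Denominator = 1 - 0.22 = 0.78
  sigma = 83.7221 / 0.78 = 107.3 MPa

107.3 MPa


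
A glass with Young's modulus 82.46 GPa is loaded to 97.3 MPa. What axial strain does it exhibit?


Rearrange E = sigma / epsilon:
  epsilon = sigma / E
  E (MPa) = 82.46 * 1000 = 82460
  epsilon = 97.3 / 82460 = 0.00118

0.00118


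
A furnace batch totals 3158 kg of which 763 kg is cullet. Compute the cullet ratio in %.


Cullet ratio = (cullet mass / total batch mass) * 100
  Ratio = 763 / 3158 * 100 = 24.16%

24.16%


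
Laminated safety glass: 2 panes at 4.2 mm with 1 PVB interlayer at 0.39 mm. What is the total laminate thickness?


Total thickness = glass contribution + PVB contribution
  Glass: 2 * 4.2 = 8.4 mm
  PVB: 1 * 0.39 = 0.39 mm
  Total = 8.4 + 0.39 = 8.79 mm

8.79 mm


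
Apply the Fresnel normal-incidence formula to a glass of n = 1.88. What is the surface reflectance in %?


Fresnel reflectance at normal incidence:
  R = ((n - 1)/(n + 1))^2
  (n - 1)/(n + 1) = (1.88 - 1)/(1.88 + 1) = 0.305556
  R = 0.305556^2 = 0.0933645
  R(%) = 0.0933645 * 100 = 9.336%

9.336%


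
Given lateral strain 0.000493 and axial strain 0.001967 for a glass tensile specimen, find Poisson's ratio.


Poisson's ratio: nu = lateral strain / axial strain
  nu = 0.000493 / 0.001967 = 0.2506

0.2506


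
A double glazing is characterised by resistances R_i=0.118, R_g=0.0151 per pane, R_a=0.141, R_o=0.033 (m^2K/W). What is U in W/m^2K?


Total thermal resistance (series):
  R_total = R_in + R_glass + R_air + R_glass + R_out
  R_total = 0.118 + 0.0151 + 0.141 + 0.0151 + 0.033 = 0.3222 m^2K/W
U-value = 1 / R_total = 1 / 0.3222 = 3.104 W/m^2K

3.104 W/m^2K


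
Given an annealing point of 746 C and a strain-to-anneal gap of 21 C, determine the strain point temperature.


Strain point = annealing point - difference:
  T_strain = 746 - 21 = 725 C

725 C


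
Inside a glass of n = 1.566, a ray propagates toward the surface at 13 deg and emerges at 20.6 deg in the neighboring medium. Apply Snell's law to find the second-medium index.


Apply Snell's law: n1 * sin(theta1) = n2 * sin(theta2)
  n2 = n1 * sin(theta1) / sin(theta2)
  sin(13) = 0.224951
  sin(20.6) = 0.351842
  n2 = 1.566 * 0.224951 / 0.351842 = 1.0012

1.0012


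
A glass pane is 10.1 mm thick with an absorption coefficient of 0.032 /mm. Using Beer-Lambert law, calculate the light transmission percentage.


Beer-Lambert law: T = exp(-alpha * thickness)
  exponent = -0.032 * 10.1 = -0.3232
  T = exp(-0.3232) = 0.7238
  Percentage = 0.7238 * 100 = 72.38%

72.38%


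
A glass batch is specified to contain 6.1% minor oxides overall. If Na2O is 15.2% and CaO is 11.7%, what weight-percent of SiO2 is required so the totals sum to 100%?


Known pieces sum to 100%:
  SiO2 = 100 - (others + Na2O + CaO)
  SiO2 = 100 - (6.1 + 15.2 + 11.7) = 67.0%

67.0%
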